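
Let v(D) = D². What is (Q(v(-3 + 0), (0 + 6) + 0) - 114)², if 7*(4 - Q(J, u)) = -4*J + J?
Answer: 552049/49 ≈ 11266.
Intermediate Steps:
Q(J, u) = 4 + 3*J/7 (Q(J, u) = 4 - (-4*J + J)/7 = 4 - (-3)*J/7 = 4 + 3*J/7)
(Q(v(-3 + 0), (0 + 6) + 0) - 114)² = ((4 + 3*(-3 + 0)²/7) - 114)² = ((4 + (3/7)*(-3)²) - 114)² = ((4 + (3/7)*9) - 114)² = ((4 + 27/7) - 114)² = (55/7 - 114)² = (-743/7)² = 552049/49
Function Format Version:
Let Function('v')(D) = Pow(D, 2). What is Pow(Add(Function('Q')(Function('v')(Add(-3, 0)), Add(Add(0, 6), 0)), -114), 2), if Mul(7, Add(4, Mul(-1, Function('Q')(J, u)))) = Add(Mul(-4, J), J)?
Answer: Rational(552049, 49) ≈ 11266.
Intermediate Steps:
Function('Q')(J, u) = Add(4, Mul(Rational(3, 7), J)) (Function('Q')(J, u) = Add(4, Mul(Rational(-1, 7), Add(Mul(-4, J), J))) = Add(4, Mul(Rational(-1, 7), Mul(-3, J))) = Add(4, Mul(Rational(3, 7), J)))
Pow(Add(Function('Q')(Function('v')(Add(-3, 0)), Add(Add(0, 6), 0)), -114), 2) = Pow(Add(Add(4, Mul(Rational(3, 7), Pow(Add(-3, 0), 2))), -114), 2) = Pow(Add(Add(4, Mul(Rational(3, 7), Pow(-3, 2))), -114), 2) = Pow(Add(Add(4, Mul(Rational(3, 7), 9)), -114), 2) = Pow(Add(Add(4, Rational(27, 7)), -114), 2) = Pow(Add(Rational(55, 7), -114), 2) = Pow(Rational(-743, 7), 2) = Rational(552049, 49)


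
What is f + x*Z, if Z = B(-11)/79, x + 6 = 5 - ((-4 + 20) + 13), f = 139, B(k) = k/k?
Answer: 10951/79 ≈ 138.62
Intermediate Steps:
B(k) = 1
x = -30 (x = -6 + (5 - ((-4 + 20) + 13)) = -6 + (5 - (16 + 13)) = -6 + (5 - 1*29) = -6 + (5 - 29) = -6 - 24 = -30)
Z = 1/79 ≈ 0.012658
f + x*Z = 139 - 30*1/79 = 139 - 30/79 = 10951/79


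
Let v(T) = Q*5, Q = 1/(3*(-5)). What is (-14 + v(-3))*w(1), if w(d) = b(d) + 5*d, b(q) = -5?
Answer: 0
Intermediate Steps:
Q = -1/15 (Q = (1/3)*(-1/5) = -1/15 ≈ -0.066667)
w(d) = -5 + 5*d
v(T) = -1/3 (v(T) = -1/15*5 = -1/3)
(-14 + v(-3))*w(1) = (-14 - 1/3)*(-5 + 5*1) = -43*(-5 + 5)/3 = -43/3*0 = 0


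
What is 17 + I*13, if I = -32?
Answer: -399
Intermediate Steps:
17 + I*13 = 17 - 32*13 = 17 - 416 = -399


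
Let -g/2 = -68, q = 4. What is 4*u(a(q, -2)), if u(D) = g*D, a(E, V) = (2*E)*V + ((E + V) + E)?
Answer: -5440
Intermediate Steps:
a(E, V) = V + 2*E + 2*E*V (a(E, V) = 2*E*V + (V + 2*E) = V + 2*E + 2*E*V)
g = 136 (g = -2*(-68) = 136)
u(D) = 136*D
4*u(a(q, -2)) = 4*(136*(-2 + 2*4 + 2*4*(-2))) = 4*(136*(-2 + 8 - 16)) = 4*(136*(-10)) = 4*(-1360) = -5440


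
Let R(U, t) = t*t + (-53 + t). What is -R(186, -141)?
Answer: -19687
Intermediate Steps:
R(U, t) = -53 + t + t**2 (R(U, t) = t**2 + (-53 + t) = -53 + t + t**2)
-R(186, -141) = -(-53 - 141 + (-141)**2) = -(-53 - 141 + 19881) = -1*19687 = -19687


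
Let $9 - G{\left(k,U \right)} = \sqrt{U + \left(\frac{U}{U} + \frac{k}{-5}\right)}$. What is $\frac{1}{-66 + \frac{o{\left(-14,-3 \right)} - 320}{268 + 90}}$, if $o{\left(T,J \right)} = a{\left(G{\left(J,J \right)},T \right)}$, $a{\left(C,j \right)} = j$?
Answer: $- \frac{179}{11981} \approx -0.01494$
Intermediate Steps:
$G{\left(k,U \right)} = 9 - \sqrt{1 + U - \frac{k}{5}}$ ($G{\left(k,U \right)} = 9 - \sqrt{U + \left(\frac{U}{U} + \frac{k}{-5}\right)} = 9 - \sqrt{U + \left(1 + k \left(- \frac{1}{5}\right)\right)} = 9 - \sqrt{U - \left(-1 + \frac{k}{5}\right)} = 9 - \sqrt{1 + U - \frac{k}{5}}$)
$o{\left(T,J \right)} = T$
$\frac{1}{-66 + \frac{o{\left(-14,-3 \right)} - 320}{268 + 90}} = \frac{1}{-66 + \frac{-14 - 320}{268 + 90}} = \frac{1}{-66 - \frac{334}{358}} = \frac{1}{-66 - \frac{167}{179}} = \frac{1}{- \frac{11981}{179}} = - \frac{179}{11981}$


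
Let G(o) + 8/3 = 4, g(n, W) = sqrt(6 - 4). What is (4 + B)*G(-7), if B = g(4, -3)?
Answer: 16/3 + 4*sqrt(2)/3 ≈ 7.2189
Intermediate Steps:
g(n, W) = sqrt(2)
G(o) = 4/3 (G(o) = -8/3 + 4 = 4/3)
B = sqrt(2) ≈ 1.4142
(4 + B)*G(-7) = (4 + sqrt(2))*(4/3) = 16/3 + 4*sqrt(2)/3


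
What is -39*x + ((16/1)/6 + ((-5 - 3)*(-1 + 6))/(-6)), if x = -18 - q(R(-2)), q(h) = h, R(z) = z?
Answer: 1900/3 ≈ 633.33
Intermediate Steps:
x = -16 (x = -18 - 1*(-2) = -18 + 2 = -16)
-39*x + ((16/1)/6 + ((-5 - 3)*(-1 + 6))/(-6)) = -39*(-16) + ((16/1)/6 + ((-5 - 3)*(-1 + 6))/(-6)) = 624 + ((16*1)*(⅙) - 8*5*(-⅙)) = 624 + (16*(⅙) - 40*(-⅙)) = 624 + (8/3 + 20/3) = 624 + 28/3 = 1900/3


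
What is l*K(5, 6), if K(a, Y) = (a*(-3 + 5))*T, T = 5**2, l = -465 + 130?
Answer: -83750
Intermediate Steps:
l = -335
T = 25
K(a, Y) = 50*a (K(a, Y) = (a*(-3 + 5))*25 = (a*2)*25 = (2*a)*25 = 50*a)
l*K(5, 6) = -16750*5 = -335*250 = -83750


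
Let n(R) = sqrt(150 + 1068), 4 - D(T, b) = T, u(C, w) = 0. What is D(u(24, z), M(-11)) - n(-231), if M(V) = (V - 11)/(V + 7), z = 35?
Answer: 4 - sqrt(1218) ≈ -30.900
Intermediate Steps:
M(V) = (-11 + V)/(7 + V)
D(T, b) = 4 - T
n(R) = sqrt(1218)
D(u(24, z), M(-11)) - n(-231) = (4 - 1*0) - sqrt(1218) = (4 + 0) - sqrt(1218) = 4 - sqrt(1218)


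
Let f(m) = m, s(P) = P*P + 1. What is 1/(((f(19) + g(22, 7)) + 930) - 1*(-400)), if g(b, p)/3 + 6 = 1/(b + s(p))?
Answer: 24/31945 ≈ 0.00075129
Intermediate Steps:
s(P) = 1 + P**2 (s(P) = P**2 + 1 = 1 + P**2)
g(b, p) = -18 + 3/(1 + b + p**2) (g(b, p) = -18 + 3/(b + (1 + p**2)) = -18 + 3/(1 + b + p**2))
1/(((f(19) + g(22, 7)) + 930) - 1*(-400)) = 1/(((19 + 3*(-5 - 6*22 - 6*7**2)/(1 + 22 + 7**2)) + 930) - 1*(-400)) = 1/(((19 + 3*(-5 - 132 - 6*49)/(1 + 22 + 49)) + 930) + 400) = 1/(((19 + 3*(-5 - 132 - 294)/72) + 930) + 400) = 1/(((19 + 3*(1/72)*(-431)) + 930) + 400) = 1/(((19 - 431/24) + 930) + 400) = 1/((25/24 + 930) + 400) = 1/(22345/24 + 400) = 1/(31945/24) = 24/31945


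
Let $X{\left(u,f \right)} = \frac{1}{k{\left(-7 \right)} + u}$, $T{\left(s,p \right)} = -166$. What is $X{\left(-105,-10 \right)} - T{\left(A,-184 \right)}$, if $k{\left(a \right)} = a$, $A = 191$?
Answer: $\frac{18591}{112} \approx 165.99$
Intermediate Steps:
$X{\left(u,f \right)} = \frac{1}{-7 + u}$
$X{\left(-105,-10 \right)} - T{\left(A,-184 \right)} = \frac{1}{-7 - 105} - -166 = \frac{1}{-112} + 166 = - \frac{1}{112} + 166 = \frac{18591}{112}$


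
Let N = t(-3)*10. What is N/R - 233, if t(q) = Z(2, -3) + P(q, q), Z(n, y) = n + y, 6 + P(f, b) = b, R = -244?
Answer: -14188/61 ≈ -232.59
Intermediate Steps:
P(f, b) = -6 + b
t(q) = -7 + q (t(q) = (2 - 3) + (-6 + q) = -1 + (-6 + q) = -7 + q)
N = -100 (N = (-7 - 3)*10 = -10*10 = -100)
N/R - 233 = -100/(-244) - 233 = -100*(-1/244) - 233 = 25/61 - 233 = -14188/61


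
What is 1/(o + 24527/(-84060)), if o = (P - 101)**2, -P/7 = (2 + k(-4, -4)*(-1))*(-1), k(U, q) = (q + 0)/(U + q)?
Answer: 21015/172111972 ≈ 0.00012210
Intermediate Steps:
k(U, q) = q/(U + q)
P = 21/2 (P = -7*(2 - 4/(-4 - 4)*(-1))*(-1) = -7*(2 - 4/(-8)*(-1))*(-1) = -7*(2 - 4*(-1/8)*(-1))*(-1) = -7*(2 + (1/2)*(-1))*(-1) = -7*(2 - 1/2)*(-1) = -21*(-1)/2 = -7*(-3/2) = 21/2 ≈ 10.500)
o = 32761/4 (o = (21/2 - 101)**2 = (-181/2)**2 = 32761/4 ≈ 8190.3)
1/(o + 24527/(-84060)) = 1/(32761/4 + 24527/(-84060)) = 1/(32761/4 + 24527*(-1/84060)) = 1/(32761/4 - 24527/84060) = 1/(172111972/21015) = 21015/172111972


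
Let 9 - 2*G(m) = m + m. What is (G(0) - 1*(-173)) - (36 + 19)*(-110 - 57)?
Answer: 18725/2 ≈ 9362.5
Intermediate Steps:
G(m) = 9/2 - m (G(m) = 9/2 - (m + m)/2 = 9/2 - m)
(G(0) - 1*(-173)) - (36 + 19)*(-110 - 57) = ((9/2 - 1*0) - 1*(-173)) - (36 + 19)*(-110 - 57) = ((9/2 + 0) + 173) - 55*(-167) = (9/2 + 173) - 1*(-9185) = 355/2 + 9185 = 18725/2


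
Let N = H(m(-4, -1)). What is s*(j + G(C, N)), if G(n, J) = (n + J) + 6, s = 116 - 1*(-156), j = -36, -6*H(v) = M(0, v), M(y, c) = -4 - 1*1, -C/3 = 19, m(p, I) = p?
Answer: -70312/3 ≈ -23437.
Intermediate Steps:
C = -57 (C = -3*19 = -57)
M(y, c) = -5 (M(y, c) = -4 - 1 = -5)
H(v) = ⅚ (H(v) = -⅙*(-5) = ⅚)
N = ⅚ ≈ 0.83333
s = 272 (s = 116 + 156 = 272)
G(n, J) = 6 + J + n (G(n, J) = (J + n) + 6 = 6 + J + n)
s*(j + G(C, N)) = 272*(-36 + (6 + ⅚ - 57)) = 272*(-36 - 301/6) = 272*(-517/6) = -70312/3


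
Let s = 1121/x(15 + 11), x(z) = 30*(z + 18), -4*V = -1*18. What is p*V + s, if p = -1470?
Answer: -8730679/1320 ≈ -6614.1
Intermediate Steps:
V = 9/2 (V = -(-1)*18/4 = -¼*(-18) = 9/2 ≈ 4.5000)
x(z) = 540 + 30*z (x(z) = 30*(18 + z) = 540 + 30*z)
s = 1121/1320 (s = 1121/(540 + 30*(15 + 11)) = 1121/(540 + 30*26) = 1121/(540 + 780) = 1121/1320 ≈ 0.84924)
p*V + s = -1470*9/2 + 1121/1320 = -6615 + 1121/1320 = -8730679/1320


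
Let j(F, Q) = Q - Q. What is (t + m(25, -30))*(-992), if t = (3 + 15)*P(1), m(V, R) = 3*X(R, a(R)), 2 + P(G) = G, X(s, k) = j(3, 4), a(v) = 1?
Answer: 17856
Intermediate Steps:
j(F, Q) = 0
X(s, k) = 0
P(G) = -2 + G
m(V, R) = 0 (m(V, R) = 3*0 = 0)
t = -18 (t = (3 + 15)*(-2 + 1) = 18*(-1) = -18)
(t + m(25, -30))*(-992) = (-18 + 0)*(-992) = -18*(-992) = 17856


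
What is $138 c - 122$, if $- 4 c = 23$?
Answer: $- \frac{1831}{2} \approx -915.5$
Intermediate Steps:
$c = - \frac{23}{4}$ ($c = \left(- \frac{1}{4}\right) 23 = - \frac{23}{4} \approx -5.75$)
$138 c - 122 = 138 \left(- \frac{23}{4}\right) - 122 = - \frac{1587}{2} - 122 = - \frac{1831}{2}$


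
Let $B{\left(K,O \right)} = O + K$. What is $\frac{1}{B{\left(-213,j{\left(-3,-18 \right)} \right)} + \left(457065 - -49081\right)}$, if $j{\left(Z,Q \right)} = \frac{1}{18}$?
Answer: $\frac{18}{9106795} \approx 1.9765 \cdot 10^{-6}$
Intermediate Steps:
$j{\left(Z,Q \right)} = \frac{1}{18}$
$B{\left(K,O \right)} = K + O$
$\frac{1}{B{\left(-213,j{\left(-3,-18 \right)} \right)} + \left(457065 - -49081\right)} = \frac{1}{\left(-213 + \frac{1}{18}\right) + \left(457065 - -49081\right)} = \frac{1}{- \frac{3833}{18} + \left(457065 + 49081\right)} = \frac{1}{- \frac{3833}{18} + 506146} = \frac{1}{\frac{9106795}{18}} = \frac{18}{9106795}$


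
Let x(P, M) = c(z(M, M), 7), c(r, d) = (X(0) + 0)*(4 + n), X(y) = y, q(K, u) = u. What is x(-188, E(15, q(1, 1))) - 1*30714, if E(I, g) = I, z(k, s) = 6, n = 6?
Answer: -30714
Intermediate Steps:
c(r, d) = 0 (c(r, d) = (0 + 0)*(4 + 6) = 0*10 = 0)
x(P, M) = 0
x(-188, E(15, q(1, 1))) - 1*30714 = 0 - 1*30714 = 0 - 30714 = -30714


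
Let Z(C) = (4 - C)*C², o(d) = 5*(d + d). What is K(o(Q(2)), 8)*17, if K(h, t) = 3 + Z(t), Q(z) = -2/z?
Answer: -4301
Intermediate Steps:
o(d) = 10*d (o(d) = 5*(2*d) = 10*d)
Z(C) = C²*(4 - C)
K(h, t) = 3 + t²*(4 - t)
K(o(Q(2)), 8)*17 = (3 + 8²*(4 - 1*8))*17 = (3 + 64*(4 - 8))*17 = (3 + 64*(-4))*17 = (3 - 256)*17 = -253*17 = -4301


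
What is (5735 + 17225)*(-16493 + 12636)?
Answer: -88556720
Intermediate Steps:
(5735 + 17225)*(-16493 + 12636) = 22960*(-3857) = -88556720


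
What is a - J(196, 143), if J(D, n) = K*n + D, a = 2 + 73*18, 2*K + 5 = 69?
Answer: -3456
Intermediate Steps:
K = 32 (K = -5/2 + (1/2)*69 = -5/2 + 69/2 = 32)
a = 1316 (a = 2 + 1314 = 1316)
J(D, n) = D + 32*n (J(D, n) = 32*n + D = D + 32*n)
a - J(196, 143) = 1316 - (196 + 32*143) = 1316 - (196 + 4576) = 1316 - 1*4772 = 1316 - 4772 = -3456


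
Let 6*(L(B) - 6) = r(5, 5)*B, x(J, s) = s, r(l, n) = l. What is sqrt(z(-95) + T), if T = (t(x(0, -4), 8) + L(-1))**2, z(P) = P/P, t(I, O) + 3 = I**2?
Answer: sqrt(11917)/6 ≈ 18.194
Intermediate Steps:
t(I, O) = -3 + I**2
L(B) = 6 + 5*B/6 (L(B) = 6 + (5*B)/6 = 6 + 5*B/6)
z(P) = 1
T = 11881/36 (T = ((-3 + (-4)**2) + (6 + (5/6)*(-1)))**2 = ((-3 + 16) + (6 - 5/6))**2 = (13 + 31/6)**2 = (109/6)**2 = 11881/36 ≈ 330.03)
sqrt(z(-95) + T) = sqrt(1 + 11881/36) = sqrt(11917/36) = sqrt(11917)/6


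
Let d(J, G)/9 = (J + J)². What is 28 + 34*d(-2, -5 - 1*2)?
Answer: 4924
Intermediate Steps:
d(J, G) = 36*J² (d(J, G) = 9*(J + J)² = 9*(2*J)² = 9*(4*J²) = 36*J²)
28 + 34*d(-2, -5 - 1*2) = 28 + 34*(36*(-2)²) = 28 + 34*(36*4) = 28 + 34*144 = 28 + 4896 = 4924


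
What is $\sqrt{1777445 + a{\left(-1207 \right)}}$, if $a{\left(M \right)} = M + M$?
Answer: $\sqrt{1775031} \approx 1332.3$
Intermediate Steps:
$a{\left(M \right)} = 2 M$
$\sqrt{1777445 + a{\left(-1207 \right)}} = \sqrt{1777445 + 2 \left(-1207\right)} = \sqrt{1777445 - 2414} = \sqrt{1775031}$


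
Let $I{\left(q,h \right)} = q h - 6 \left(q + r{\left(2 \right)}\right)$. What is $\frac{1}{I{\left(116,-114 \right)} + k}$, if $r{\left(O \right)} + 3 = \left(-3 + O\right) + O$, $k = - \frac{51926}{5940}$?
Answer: $- \frac{2970}{41332723} \approx -7.1856 \cdot 10^{-5}$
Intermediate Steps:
$k = - \frac{25963}{2970}$ ($k = \left(-51926\right) \frac{1}{5940} = - \frac{25963}{2970} \approx -8.7417$)
$r{\left(O \right)} = -6 + 2 O$ ($r{\left(O \right)} = -3 + \left(\left(-3 + O\right) + O\right) = -3 + \left(-3 + 2 O\right) = -6 + 2 O$)
$I{\left(q,h \right)} = 12 - 6 q + h q$ ($I{\left(q,h \right)} = q h - 6 \left(q + \left(-6 + 2 \cdot 2\right)\right) = h q - 6 \left(q + \left(-6 + 4\right)\right) = h q - 6 \left(q - 2\right) = h q - 6 \left(-2 + q\right) = h q - \left(-12 + 6 q\right) = 12 - 6 q + h q$)
$\frac{1}{I{\left(116,-114 \right)} + k} = \frac{1}{\left(12 - 696 - 13224\right) - \frac{25963}{2970}} = \frac{1}{-13908 - \frac{25963}{2970}} = \frac{1}{- \frac{41332723}{2970}} = - \frac{2970}{41332723}$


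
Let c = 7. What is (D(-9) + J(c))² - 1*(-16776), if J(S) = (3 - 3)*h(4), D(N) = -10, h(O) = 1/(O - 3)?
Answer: 16876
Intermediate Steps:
h(O) = 1/(-3 + O)
J(S) = 0 (J(S) = (3 - 3)/(-3 + 4) = 0/1 = 0*1 = 0)
(D(-9) + J(c))² - 1*(-16776) = (-10 + 0)² - 1*(-16776) = (-10)² + 16776 = 100 + 16776 = 16876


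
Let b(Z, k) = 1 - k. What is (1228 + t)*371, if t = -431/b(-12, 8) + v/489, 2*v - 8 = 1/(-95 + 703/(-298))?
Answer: 6787714396880/14187357 ≈ 4.7843e+5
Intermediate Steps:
v = 115903/29013 (v = 4 + 1/(2*(-95 + 703/(-298))) = 4 + 1/(2*(-95 + 703*(-1/298))) = 4 + 1/(2*(-95 - 703/298)) = 4 + 1/(2*(-29013/298)) = 4 + (½)*(-298/29013) = 4 - 149/29013 = 115903/29013 ≈ 3.9949)
t = 6115562188/99311499 (t = -431/(1 - 1*8) + (115903/29013)/489 = -431/(1 - 8) + (115903/29013)*(1/489) = -431/(-7) + 115903/14187357 = -431*(-⅐) + 115903/14187357 = 431/7 + 115903/14187357 = 6115562188/99311499 ≈ 61.580)
(1228 + t)*371 = (1228 + 6115562188/99311499)*371 = (128070082960/99311499)*371 = 6787714396880/14187357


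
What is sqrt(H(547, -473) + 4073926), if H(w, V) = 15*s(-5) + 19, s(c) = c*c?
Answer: 4*sqrt(254645) ≈ 2018.5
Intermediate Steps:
s(c) = c**2
H(w, V) = 394 (H(w, V) = 15*(-5)**2 + 19 = 15*25 + 19 = 375 + 19 = 394)
sqrt(H(547, -473) + 4073926) = sqrt(394 + 4073926) = sqrt(4074320) = 4*sqrt(254645)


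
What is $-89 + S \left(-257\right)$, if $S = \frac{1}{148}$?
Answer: $- \frac{13429}{148} \approx -90.736$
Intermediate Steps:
$S = \frac{1}{148} \approx 0.0067568$
$-89 + S \left(-257\right) = -89 + \frac{1}{148} \left(-257\right) = -89 - \frac{257}{148} = - \frac{13429}{148}$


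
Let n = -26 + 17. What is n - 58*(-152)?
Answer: 8807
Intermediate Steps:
n = -9
n - 58*(-152) = -9 - 58*(-152) = -9 + 8816 = 8807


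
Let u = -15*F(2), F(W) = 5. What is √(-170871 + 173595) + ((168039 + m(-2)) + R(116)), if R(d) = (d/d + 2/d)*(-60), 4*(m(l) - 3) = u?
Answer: 19483617/116 + 2*√681 ≈ 1.6801e+5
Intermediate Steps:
u = -75 (u = -15*5 = -75)
m(l) = -63/4 (m(l) = 3 + (¼)*(-75) = 3 - 75/4 = -63/4)
R(d) = -60 - 120/d (R(d) = (1 + 2/d)*(-60) = -60 - 120/d)
√(-170871 + 173595) + ((168039 + m(-2)) + R(116)) = √(-170871 + 173595) + ((168039 - 63/4) + (-60 - 120/116)) = √2724 + (672093/4 + (-60 - 120*1/116)) = 2*√681 + (672093/4 + (-60 - 30/29)) = 2*√681 + (672093/4 - 1770/29) = 2*√681 + 19483617/116 = 19483617/116 + 2*√681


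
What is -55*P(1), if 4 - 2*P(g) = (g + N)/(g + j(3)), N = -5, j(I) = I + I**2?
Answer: -1540/13 ≈ -118.46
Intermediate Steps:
P(g) = 2 - (-5 + g)/(2*(12 + g)) (P(g) = 2 - (g - 5)/(2*(g + 3*(1 + 3))) = 2 - (-5 + g)/(2*(g + 3*4)) = 2 - (-5 + g)/(2*(g + 12)) = 2 - (-5 + g)/(2*(12 + g)))
-55*P(1) = -55*(53 + 3*1)/(2*(12 + 1)) = -55*(53 + 3)/(2*13) = -55*56/(2*13) = -55*28/13 = -1540/13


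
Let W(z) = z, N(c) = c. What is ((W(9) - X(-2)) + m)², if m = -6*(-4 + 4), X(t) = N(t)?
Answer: 121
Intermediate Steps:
X(t) = t
m = 0 (m = -6*0 = 0)
((W(9) - X(-2)) + m)² = ((9 - 1*(-2)) + 0)² = ((9 + 2) + 0)² = (11 + 0)² = 11² = 121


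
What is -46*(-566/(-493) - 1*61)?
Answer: 1357322/493 ≈ 2753.2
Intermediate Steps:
-46*(-566/(-493) - 1*61) = -46*(-566*(-1/493) - 61) = -46*(566/493 - 61) = -46*(-29507/493) = 1357322/493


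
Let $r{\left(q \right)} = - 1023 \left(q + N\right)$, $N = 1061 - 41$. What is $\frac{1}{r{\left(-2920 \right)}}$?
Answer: $\frac{1}{1943700} \approx 5.1448 \cdot 10^{-7}$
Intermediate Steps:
$N = 1020$ ($N = 1061 - 41 = 1020$)
$r{\left(q \right)} = -1043460 - 1023 q$ ($r{\left(q \right)} = - 1023 \left(q + 1020\right) = - 1023 \left(1020 + q\right) = -1043460 - 1023 q$)
$\frac{1}{r{\left(-2920 \right)}} = \frac{1}{-1043460 - -2987160} = \frac{1}{-1043460 + 2987160} = \frac{1}{1943700}$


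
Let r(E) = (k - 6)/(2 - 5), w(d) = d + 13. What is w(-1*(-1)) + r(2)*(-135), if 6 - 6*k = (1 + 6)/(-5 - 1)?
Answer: -809/4 ≈ -202.25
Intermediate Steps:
w(d) = 13 + d
k = 43/36 (k = 1 - (1 + 6)/(6*(-5 - 1)) = 1 - 7/(6*(-6)) = 1 - 7*(-1)/(6*6) = 1 - 1/6*(-7/6) = 1 + 7/36 = 43/36 ≈ 1.1944)
r(E) = 173/108 (r(E) = (43/36 - 6)/(2 - 5) = -173/36/(-3) = -173/36*(-1/3) = 173/108)
w(-1*(-1)) + r(2)*(-135) = (13 - 1*(-1)) + (173/108)*(-135) = (13 + 1) - 865/4 = 14 - 865/4 = -809/4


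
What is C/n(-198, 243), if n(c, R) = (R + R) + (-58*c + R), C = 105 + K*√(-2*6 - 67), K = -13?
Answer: 35/4071 - 13*I*√79/12213 ≈ 0.0085974 - 0.0094609*I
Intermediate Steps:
C = 105 - 13*I*√79 (C = 105 - 13*√(-2*6 - 67) = 105 - 13*√(-12 - 67) = 105 - 13*I*√79 ≈ 105.0 - 115.55*I)
n(c, R) = -58*c + 3*R (n(c, R) = 2*R + (R - 58*c) = -58*c + 3*R)
C/n(-198, 243) = (105 - 13*I*√79)/(-58*(-198) + 3*243) = (105 - 13*I*√79)/(11484 + 729) = (105 - 13*I*√79)/12213 = (105 - 13*I*√79)*(1/12213) = 35/4071 - 13*I*√79/12213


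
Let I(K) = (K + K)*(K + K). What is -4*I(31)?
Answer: -15376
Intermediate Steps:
I(K) = 4*K**2 (I(K) = (2*K)*(2*K) = 4*K**2)
-4*I(31) = -16*31**2 = -16*961 = -4*3844 = -15376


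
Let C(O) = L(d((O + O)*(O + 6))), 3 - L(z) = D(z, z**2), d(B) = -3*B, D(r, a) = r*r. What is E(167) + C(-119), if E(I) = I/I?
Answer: -6509585120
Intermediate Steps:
D(r, a) = r**2
E(I) = 1
L(z) = 3 - z**2
C(O) = 3 - 36*O**2*(6 + O)**2 (C(O) = 3 - (-3*(O + O)*(O + 6))**2 = 3 - (-3*2*O*(6 + O))**2 = 3 - (-6*O*(6 + O))**2 = 3 - 36*O**2*(6 + O)**2)
E(167) + C(-119) = 1 + (3 - 36*(-119)**2*(6 - 119)**2) = 1 + (3 - 36*14161*(-113)**2) = 1 + (3 - 36*14161*12769) = 1 + (3 - 6509585124) = 1 - 6509585121 = -6509585120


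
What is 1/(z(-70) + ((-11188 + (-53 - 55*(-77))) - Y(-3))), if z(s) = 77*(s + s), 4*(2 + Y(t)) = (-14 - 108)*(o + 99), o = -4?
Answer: -2/29773 ≈ -6.7175e-5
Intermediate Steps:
Y(t) = -5799/2 (Y(t) = -2 + ((-14 - 108)*(-4 + 99))/4 = -2 + (-122*95)/4 = -2 + (1/4)*(-11590) = -2 - 5795/2 = -5799/2)
z(s) = 154*s (z(s) = 77*(2*s) = 154*s)
1/(z(-70) + ((-11188 + (-53 - 55*(-77))) - Y(-3))) = 1/(154*(-70) + ((-11188 + (-53 - 55*(-77))) - 1*(-5799/2))) = 1/(-10780 + ((-11188 + (-53 + 4235)) + 5799/2)) = 1/(-10780 + ((-11188 + 4182) + 5799/2)) = 1/(-10780 + (-7006 + 5799/2)) = 1/(-10780 - 8213/2) = 1/(-29773/2) = -2/29773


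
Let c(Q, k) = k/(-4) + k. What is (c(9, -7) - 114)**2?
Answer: 227529/16 ≈ 14221.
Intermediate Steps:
c(Q, k) = 3*k/4 (c(Q, k) = k*(-1/4) + k = -k/4 + k = 3*k/4)
(c(9, -7) - 114)**2 = ((3/4)*(-7) - 114)**2 = (-21/4 - 114)**2 = (-477/4)**2 = 227529/16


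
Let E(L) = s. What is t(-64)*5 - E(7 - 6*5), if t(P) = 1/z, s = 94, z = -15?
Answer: -283/3 ≈ -94.333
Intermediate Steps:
E(L) = 94
t(P) = -1/15 (t(P) = 1/(-15) = -1/15)
t(-64)*5 - E(7 - 6*5) = -1/15*5 - 1*94 = -⅓ - 94 = -283/3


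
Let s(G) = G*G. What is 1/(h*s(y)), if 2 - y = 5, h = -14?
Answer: -1/126 ≈ -0.0079365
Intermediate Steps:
y = -3 (y = 2 - 1*5 = 2 - 5 = -3)
s(G) = G**2
1/(h*s(y)) = 1/(-14*(-3)**2) = 1/(-14*9) = 1/(-126) = -1/126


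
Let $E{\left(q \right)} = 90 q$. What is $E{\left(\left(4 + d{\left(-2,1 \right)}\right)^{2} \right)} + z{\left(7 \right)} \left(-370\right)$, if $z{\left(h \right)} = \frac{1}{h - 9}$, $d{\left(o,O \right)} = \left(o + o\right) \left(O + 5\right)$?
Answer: $36185$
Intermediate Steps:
$d{\left(o,O \right)} = 2 o \left(5 + O\right)$
$z{\left(h \right)} = \frac{1}{-9 + h}$
$E{\left(\left(4 + d{\left(-2,1 \right)}\right)^{2} \right)} + z{\left(7 \right)} \left(-370\right) = 90 \left(4 + 2 \left(-2\right) \left(5 + 1\right)\right)^{2} + \frac{1}{-9 + 7} \left(-370\right) = 90 \left(4 + 2 \left(-2\right) 6\right)^{2} + \frac{1}{-2} \left(-370\right) = 90 \left(4 - 24\right)^{2} - -185 = 90 \left(-20\right)^{2} + 185 = 90 \cdot 400 + 185 = 36000 + 185 = 36185$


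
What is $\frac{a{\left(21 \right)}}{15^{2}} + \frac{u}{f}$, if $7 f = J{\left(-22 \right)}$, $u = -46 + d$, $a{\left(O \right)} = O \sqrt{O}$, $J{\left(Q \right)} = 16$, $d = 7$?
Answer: $- \frac{273}{16} + \frac{7 \sqrt{21}}{75} \approx -16.635$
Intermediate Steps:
$a{\left(O \right)} = O^{\frac{3}{2}}$
$u = -39$ ($u = -46 + 7 = -39$)
$f = \frac{16}{7}$ ($f = \frac{1}{7} \cdot 16 = \frac{16}{7} \approx 2.2857$)
$\frac{a{\left(21 \right)}}{15^{2}} + \frac{u}{f} = \frac{21^{\frac{3}{2}}}{15^{2}} - \frac{39}{\frac{16}{7}} = \frac{21 \sqrt{21}}{225} - \frac{273}{16} = 21 \sqrt{21} \cdot \frac{1}{225} - \frac{273}{16} = \frac{7 \sqrt{21}}{75} - \frac{273}{16} = - \frac{273}{16} + \frac{7 \sqrt{21}}{75}$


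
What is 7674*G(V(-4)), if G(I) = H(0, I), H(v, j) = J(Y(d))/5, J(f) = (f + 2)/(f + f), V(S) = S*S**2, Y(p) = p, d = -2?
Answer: 0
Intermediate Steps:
V(S) = S**3
J(f) = (2 + f)/(2*f) (J(f) = (2 + f)/((2*f)) = (2 + f)*(1/(2*f)) = (2 + f)/(2*f))
H(v, j) = 0 (H(v, j) = ((1/2)*(2 - 2)/(-2))/5 = ((1/2)*(-1/2)*0)*(1/5) = 0*(1/5) = 0)
G(I) = 0
7674*G(V(-4)) = 7674*0 = 0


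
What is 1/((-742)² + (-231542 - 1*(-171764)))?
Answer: 1/490786 ≈ 2.0375e-6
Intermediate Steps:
1/((-742)² + (-231542 - 1*(-171764))) = 1/(550564 + (-231542 + 171764)) = 1/(550564 - 59778) = 1/490786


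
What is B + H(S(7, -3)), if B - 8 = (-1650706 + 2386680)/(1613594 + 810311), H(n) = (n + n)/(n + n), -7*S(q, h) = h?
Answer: 22551119/2423905 ≈ 9.3036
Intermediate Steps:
S(q, h) = -h/7
H(n) = 1 (H(n) = (2*n)/((2*n)) = (2*n)*(1/(2*n)) = 1)
B = 20127214/2423905 (B = 8 + (-1650706 + 2386680)/(1613594 + 810311) = 8 + 735974/2423905 = 20127214/2423905 ≈ 8.3036)
B + H(S(7, -3)) = 20127214/2423905 + 1 = 22551119/2423905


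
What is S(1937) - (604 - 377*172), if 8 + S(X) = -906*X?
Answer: -1690690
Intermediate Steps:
S(X) = -8 - 906*X
S(1937) - (604 - 377*172) = (-8 - 906*1937) - (604 - 377*172) = (-8 - 1754922) - (604 - 64844) = -1754930 - 1*(-64240) = -1754930 + 64240 = -1690690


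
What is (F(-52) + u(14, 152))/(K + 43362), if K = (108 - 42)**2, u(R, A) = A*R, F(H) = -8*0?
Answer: 1064/23859 ≈ 0.044595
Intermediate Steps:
F(H) = 0
K = 4356 (K = 66**2 = 4356)
(F(-52) + u(14, 152))/(K + 43362) = (0 + 152*14)/(4356 + 43362) = (0 + 2128)/47718 = 2128*(1/47718) = 1064/23859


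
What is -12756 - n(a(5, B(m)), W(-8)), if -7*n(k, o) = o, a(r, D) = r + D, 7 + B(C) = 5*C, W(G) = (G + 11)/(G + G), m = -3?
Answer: -1428675/112 ≈ -12756.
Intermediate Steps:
W(G) = (11 + G)/(2*G) (W(G) = (11 + G)/((2*G)) = (11 + G)*(1/(2*G)) = (11 + G)/(2*G))
B(C) = -7 + 5*C
a(r, D) = D + r
n(k, o) = -o/7
-12756 - n(a(5, B(m)), W(-8)) = -12756 - (-1)*(½)*(11 - 8)/(-8)/7 = -12756 - (-1)*(½)*(-⅛)*3/7 = -12756 - (-1)*(-3)/(7*16) = -12756 - 1*3/112 = -12756 - 3/112 = -1428675/112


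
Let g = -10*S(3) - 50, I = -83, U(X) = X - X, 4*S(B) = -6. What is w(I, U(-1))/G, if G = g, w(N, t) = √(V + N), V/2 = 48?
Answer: -√13/35 ≈ -0.10302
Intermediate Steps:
S(B) = -3/2 (S(B) = (¼)*(-6) = -3/2)
V = 96 (V = 2*48 = 96)
U(X) = 0
w(N, t) = √(96 + N)
g = -35 (g = -10*(-3/2) - 50 = 15 - 50 = -35)
G = -35
w(I, U(-1))/G = √(96 - 83)/(-35) = √13*(-1/35) = -√13/35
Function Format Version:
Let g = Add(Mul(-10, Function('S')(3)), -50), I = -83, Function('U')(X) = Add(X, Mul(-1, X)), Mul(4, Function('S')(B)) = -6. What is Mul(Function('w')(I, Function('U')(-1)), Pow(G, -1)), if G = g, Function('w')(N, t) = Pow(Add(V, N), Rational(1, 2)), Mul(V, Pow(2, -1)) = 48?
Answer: Mul(Rational(-1, 35), Pow(13, Rational(1, 2))) ≈ -0.10302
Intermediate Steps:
Function('S')(B) = Rational(-3, 2) (Function('S')(B) = Mul(Rational(1, 4), -6) = Rational(-3, 2))
V = 96 (V = Mul(2, 48) = 96)
Function('U')(X) = 0
Function('w')(N, t) = Pow(Add(96, N), Rational(1, 2))
g = -35 (g = Add(Mul(-10, Rational(-3, 2)), -50) = Add(15, -50) = -35)
G = -35
Mul(Function('w')(I, Function('U')(-1)), Pow(G, -1)) = Mul(Pow(Add(96, -83), Rational(1, 2)), Pow(-35, -1)) = Mul(Pow(13, Rational(1, 2)), Rational(-1, 35)) = Mul(Rational(-1, 35), Pow(13, Rational(1, 2)))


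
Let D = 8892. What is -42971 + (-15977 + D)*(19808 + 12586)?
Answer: -229554461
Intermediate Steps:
-42971 + (-15977 + D)*(19808 + 12586) = -42971 + (-15977 + 8892)*(19808 + 12586) = -42971 - 7085*32394 = -42971 - 229511490 = -229554461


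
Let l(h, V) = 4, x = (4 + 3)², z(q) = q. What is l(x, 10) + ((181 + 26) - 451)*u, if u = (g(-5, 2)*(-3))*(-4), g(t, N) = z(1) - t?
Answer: -17564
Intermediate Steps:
x = 49 (x = 7² = 49)
g(t, N) = 1 - t
u = 72 (u = ((1 - 1*(-5))*(-3))*(-4) = ((1 + 5)*(-3))*(-4) = (6*(-3))*(-4) = -18*(-4) = 72)
l(x, 10) + ((181 + 26) - 451)*u = 4 + ((181 + 26) - 451)*72 = 4 + (207 - 451)*72 = 4 - 244*72 = 4 - 17568 = -17564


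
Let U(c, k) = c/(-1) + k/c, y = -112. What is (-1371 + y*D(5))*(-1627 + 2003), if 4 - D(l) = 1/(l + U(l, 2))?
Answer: -578664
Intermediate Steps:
U(c, k) = -c + k/c (U(c, k) = c*(-1) + k/c = -c + k/c)
D(l) = 4 - l/2 (D(l) = 4 - 1/(l + (-l + 2/l)) = 4 - 1/(2/l) = 4 - l/2)
(-1371 + y*D(5))*(-1627 + 2003) = (-1371 - 112*(4 - ½*5))*(-1627 + 2003) = (-1371 - 112*(4 - 5/2))*376 = (-1371 - 112*3/2)*376 = (-1371 - 168)*376 = -1539*376 = -578664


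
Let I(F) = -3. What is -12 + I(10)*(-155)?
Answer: 453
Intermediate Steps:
-12 + I(10)*(-155) = -12 - 3*(-155) = -12 + 465 = 453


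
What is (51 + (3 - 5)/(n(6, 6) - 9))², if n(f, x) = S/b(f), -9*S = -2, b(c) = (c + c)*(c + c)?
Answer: 89207950329/34000561 ≈ 2623.7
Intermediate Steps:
b(c) = 4*c² (b(c) = (2*c)*(2*c) = 4*c²)
S = 2/9 (S = -⅑*(-2) = 2/9 ≈ 0.22222)
n(f, x) = 1/(18*f²) (n(f, x) = 2/(9*((4*f²))) = 2*(1/(4*f²))/9 = 1/(18*f²))
(51 + (3 - 5)/(n(6, 6) - 9))² = (51 + (3 - 5)/((1/18)/6² - 9))² = (51 - 2/((1/18)*(1/36) - 9))² = (51 - 2/(1/648 - 9))² = (51 - 2/(-5831/648))² = (51 - 2*(-648/5831))² = (51 + 1296/5831)² = (298677/5831)² = 89207950329/34000561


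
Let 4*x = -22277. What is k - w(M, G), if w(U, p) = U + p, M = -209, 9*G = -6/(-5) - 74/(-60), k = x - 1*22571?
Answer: -15083021/540 ≈ -27932.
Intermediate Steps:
x = -22277/4 (x = (1/4)*(-22277) = -22277/4 ≈ -5569.3)
k = -112561/4 (k = -22277/4 - 1*22571 = -22277/4 - 22571 = -112561/4 ≈ -28140.)
G = 73/270 (G = (-6/(-5) - 74/(-60))/9 = (-6*(-1/5) - 74*(-1/60))/9 = (6/5 + 37/30)/9 = (1/9)*(73/30) = 73/270 ≈ 0.27037)
k - w(M, G) = -112561/4 - (-209 + 73/270) = -112561/4 - 1*(-56357/270) = -112561/4 + 56357/270 = -15083021/540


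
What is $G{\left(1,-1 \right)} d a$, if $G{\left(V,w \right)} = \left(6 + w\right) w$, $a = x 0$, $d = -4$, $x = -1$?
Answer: $0$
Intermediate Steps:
$a = 0$ ($a = \left(-1\right) 0 = 0$)
$G{\left(V,w \right)} = w \left(6 + w\right)$
$G{\left(1,-1 \right)} d a = - (6 - 1) \left(-4\right) 0 = \left(-1\right) 5 \left(-4\right) 0 = \left(-5\right) \left(-4\right) 0 = 20 \cdot 0 = 0$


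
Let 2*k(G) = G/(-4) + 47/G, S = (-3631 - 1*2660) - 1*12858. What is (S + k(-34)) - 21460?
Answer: -1380585/34 ≈ -40605.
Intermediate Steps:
S = -19149 (S = (-3631 - 2660) - 12858 = -6291 - 12858 = -19149)
k(G) = -G/8 + 47/(2*G) (k(G) = (G/(-4) + 47/G)/2 = (G*(-¼) + 47/G)/2 = (-G/4 + 47/G)/2 = (47/G - G/4)/2 = -G/8 + 47/(2*G))
(S + k(-34)) - 21460 = (-19149 + (⅛)*(188 - 1*(-34)²)/(-34)) - 21460 = (-19149 + (⅛)*(-1/34)*(188 - 1*1156)) - 21460 = (-19149 + (⅛)*(-1/34)*(188 - 1156)) - 21460 = (-19149 + (⅛)*(-1/34)*(-968)) - 21460 = (-19149 + 121/34) - 21460 = -650945/34 - 21460 = -1380585/34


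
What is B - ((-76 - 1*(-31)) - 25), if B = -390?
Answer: -320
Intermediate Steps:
B - ((-76 - 1*(-31)) - 25) = -390 - ((-76 - 1*(-31)) - 25) = -390 - ((-76 + 31) - 25) = -390 - (-45 - 25) = -390 - 1*(-70) = -390 + 70 = -320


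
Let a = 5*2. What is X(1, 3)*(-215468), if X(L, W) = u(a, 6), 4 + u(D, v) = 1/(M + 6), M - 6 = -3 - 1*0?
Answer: 7541380/9 ≈ 8.3793e+5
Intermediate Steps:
M = 3 (M = 6 + (-3 - 1*0) = 6 + (-3 + 0) = 6 - 3 = 3)
a = 10
u(D, v) = -35/9 (u(D, v) = -4 + 1/(3 + 6) = -4 + 1/9 = -4 + ⅑ = -35/9)
X(L, W) = -35/9
X(1, 3)*(-215468) = -35/9*(-215468) = 7541380/9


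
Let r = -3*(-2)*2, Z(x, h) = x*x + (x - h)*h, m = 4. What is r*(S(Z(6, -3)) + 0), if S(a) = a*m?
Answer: 432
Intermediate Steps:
Z(x, h) = x² + h*(x - h)
S(a) = 4*a (S(a) = a*4 = 4*a)
r = 12 (r = 6*2 = 12)
r*(S(Z(6, -3)) + 0) = 12*(4*(6² - 1*(-3)² - 3*6) + 0) = 12*(4*(36 - 1*9 - 18) + 0) = 12*(4*(36 - 9 - 18) + 0) = 12*(4*9 + 0) = 12*(36 + 0) = 12*36 = 432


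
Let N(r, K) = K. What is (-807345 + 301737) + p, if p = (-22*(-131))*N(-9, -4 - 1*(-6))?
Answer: -499844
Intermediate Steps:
p = 5764 (p = (-22*(-131))*(-4 - 1*(-6)) = 2882*(-4 + 6) = 2882*2 = 5764)
(-807345 + 301737) + p = (-807345 + 301737) + 5764 = -505608 + 5764 = -499844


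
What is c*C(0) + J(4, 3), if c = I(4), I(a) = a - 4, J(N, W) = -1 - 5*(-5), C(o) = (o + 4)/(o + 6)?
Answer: 24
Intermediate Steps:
C(o) = (4 + o)/(6 + o)
J(N, W) = 24 (J(N, W) = -1 + 25 = 24)
I(a) = -4 + a
c = 0 (c = -4 + 4 = 0)
c*C(0) + J(4, 3) = 0*((4 + 0)/(6 + 0)) + 24 = 0*(4/6) + 24 = 0*((⅙)*4) + 24 = 0*(⅔) + 24 = 0 + 24 = 24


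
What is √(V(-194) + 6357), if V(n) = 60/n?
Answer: 3*√6645567/97 ≈ 79.729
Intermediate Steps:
√(V(-194) + 6357) = √(60/(-194) + 6357) = √(60*(-1/194) + 6357) = √(-30/97 + 6357) = √(616599/97) = 3*√6645567/97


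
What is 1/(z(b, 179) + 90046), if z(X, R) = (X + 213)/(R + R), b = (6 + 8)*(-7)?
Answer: 358/32236583 ≈ 1.1105e-5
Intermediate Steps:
b = -98 (b = 14*(-7) = -98)
z(X, R) = (213 + X)/(2*R) (z(X, R) = (213 + X)/((2*R)) = (213 + X)*(1/(2*R)) = (213 + X)/(2*R))
1/(z(b, 179) + 90046) = 1/((½)*(213 - 98)/179 + 90046) = 1/((½)*(1/179)*115 + 90046) = 1/(115/358 + 90046) = 1/(32236583/358) = 358/32236583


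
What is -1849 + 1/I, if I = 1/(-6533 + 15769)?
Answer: 7387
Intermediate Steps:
I = 1/9236 ≈ 0.00010827
-1849 + 1/I = -1849 + 1/(1/9236) = -1849 + 9236 = 7387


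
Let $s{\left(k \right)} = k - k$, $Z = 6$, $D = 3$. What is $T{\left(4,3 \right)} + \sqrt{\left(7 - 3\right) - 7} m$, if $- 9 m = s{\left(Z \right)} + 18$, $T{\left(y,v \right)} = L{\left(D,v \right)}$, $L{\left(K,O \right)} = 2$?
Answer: $2 - 2 i \sqrt{3} \approx 2.0 - 3.4641 i$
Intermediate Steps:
$T{\left(y,v \right)} = 2$
$s{\left(k \right)} = 0$
$m = -2$ ($m = - \frac{0 + 18}{9} = \left(- \frac{1}{9}\right) 18 = -2$)
$T{\left(4,3 \right)} + \sqrt{\left(7 - 3\right) - 7} m = 2 + \sqrt{\left(7 - 3\right) - 7} \left(-2\right) = 2 + \sqrt{4 - 7} \left(-2\right) = 2 + \sqrt{-3} \left(-2\right) = 2 + i \sqrt{3} \left(-2\right) = 2 - 2 i \sqrt{3}$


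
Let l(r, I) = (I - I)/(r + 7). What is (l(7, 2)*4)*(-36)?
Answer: 0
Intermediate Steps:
l(r, I) = 0 (l(r, I) = 0/(7 + r) = 0)
(l(7, 2)*4)*(-36) = (0*4)*(-36) = 0*(-36) = 0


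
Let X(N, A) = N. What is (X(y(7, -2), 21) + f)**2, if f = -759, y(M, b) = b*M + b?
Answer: 600625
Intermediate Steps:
y(M, b) = b + M*b (y(M, b) = M*b + b = b + M*b)
(X(y(7, -2), 21) + f)**2 = (-2*(1 + 7) - 759)**2 = (-2*8 - 759)**2 = (-16 - 759)**2 = (-775)**2 = 600625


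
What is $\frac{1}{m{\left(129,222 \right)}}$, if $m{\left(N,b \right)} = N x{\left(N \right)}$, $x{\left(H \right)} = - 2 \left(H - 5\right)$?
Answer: $- \frac{1}{31992} \approx -3.1258 \cdot 10^{-5}$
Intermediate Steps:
$x{\left(H \right)} = 10 - 2 H$ ($x{\left(H \right)} = - 2 \left(-5 + H\right) = 10 - 2 H$)
$m{\left(N,b \right)} = N \left(10 - 2 N\right)$
$\frac{1}{m{\left(129,222 \right)}} = \frac{1}{2 \cdot 129 \left(5 - 129\right)} = \frac{1}{2 \cdot 129 \left(-124\right)} = \frac{1}{-31992} = - \frac{1}{31992}$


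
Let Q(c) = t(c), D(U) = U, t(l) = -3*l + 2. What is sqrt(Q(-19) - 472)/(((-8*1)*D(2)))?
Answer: -I*sqrt(413)/16 ≈ -1.2701*I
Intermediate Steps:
t(l) = 2 - 3*l
Q(c) = 2 - 3*c
sqrt(Q(-19) - 472)/(((-8*1)*D(2))) = sqrt((2 - 3*(-19)) - 472)/((-8*1*2)) = sqrt((2 + 57) - 472)/((-8*2)) = sqrt(59 - 472)/(-16) = sqrt(-413)*(-1/16) = (I*sqrt(413))*(-1/16) = -I*sqrt(413)/16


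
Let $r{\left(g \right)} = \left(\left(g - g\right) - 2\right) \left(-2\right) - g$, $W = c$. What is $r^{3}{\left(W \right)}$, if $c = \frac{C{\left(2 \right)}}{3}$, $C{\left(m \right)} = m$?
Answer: $\frac{1000}{27} \approx 37.037$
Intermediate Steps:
$c = \frac{2}{3} \approx 0.66667$
$W = \frac{2}{3} \approx 0.66667$
$r{\left(g \right)} = 4 - g$ ($r{\left(g \right)} = \left(0 - 2\right) \left(-2\right) - g = \left(-2\right) \left(-2\right) - g = 4 - g$)
$r^{3}{\left(W \right)} = \left(4 - \frac{2}{3}\right)^{3} = \left(\frac{10}{3}\right)^{3} = \frac{1000}{27}$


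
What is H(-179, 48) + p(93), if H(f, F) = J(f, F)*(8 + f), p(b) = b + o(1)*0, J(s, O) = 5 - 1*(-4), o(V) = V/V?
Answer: -1446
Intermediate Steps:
o(V) = 1
J(s, O) = 9 (J(s, O) = 5 + 4 = 9)
p(b) = b (p(b) = b + 1*0 = b + 0 = b)
H(f, F) = 72 + 9*f (H(f, F) = 9*(8 + f) = 72 + 9*f)
H(-179, 48) + p(93) = (72 + 9*(-179)) + 93 = (72 - 1611) + 93 = -1539 + 93 = -1446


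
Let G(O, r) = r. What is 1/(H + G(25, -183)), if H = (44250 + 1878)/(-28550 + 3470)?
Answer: -1045/193157 ≈ -0.0054101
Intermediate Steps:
H = -1922/1045 (H = 46128/(-25080) = 46128*(-1/25080) = -1922/1045 ≈ -1.8392)
1/(H + G(25, -183)) = 1/(-1922/1045 - 183) = 1/(-193157/1045) = -1045/193157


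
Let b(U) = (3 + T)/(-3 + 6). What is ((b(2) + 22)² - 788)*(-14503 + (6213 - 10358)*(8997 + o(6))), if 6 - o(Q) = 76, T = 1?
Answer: 81141084256/9 ≈ 9.0157e+9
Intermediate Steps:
o(Q) = -70 (o(Q) = 6 - 1*76 = 6 - 76 = -70)
b(U) = 4/3 (b(U) = (3 + 1)/(-3 + 6) = 4/3)
((b(2) + 22)² - 788)*(-14503 + (6213 - 10358)*(8997 + o(6))) = ((4/3 + 22)² - 788)*(-14503 + (6213 - 10358)*(8997 - 70)) = ((70/3)² - 788)*(-14503 - 4145*8927) = (4900/9 - 788)*(-14503 - 37002415) = -2192/9*(-37016918) = 81141084256/9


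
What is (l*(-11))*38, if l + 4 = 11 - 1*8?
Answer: 418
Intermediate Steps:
l = -1 (l = -4 + (11 - 1*8) = -4 + (11 - 8) = -4 + 3 = -1)
(l*(-11))*38 = -1*(-11)*38 = 11*38 = 418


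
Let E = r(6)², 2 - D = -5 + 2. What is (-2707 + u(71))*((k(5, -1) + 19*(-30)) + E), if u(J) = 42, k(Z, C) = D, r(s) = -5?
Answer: 1439100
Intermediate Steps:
D = 5 (D = 2 - (-5 + 2) = 2 - 1*(-3) = 2 + 3 = 5)
k(Z, C) = 5
E = 25 (E = (-5)² = 25)
(-2707 + u(71))*((k(5, -1) + 19*(-30)) + E) = (-2707 + 42)*((5 + 19*(-30)) + 25) = -2665*((5 - 570) + 25) = -2665*(-565 + 25) = -2665*(-540) = 1439100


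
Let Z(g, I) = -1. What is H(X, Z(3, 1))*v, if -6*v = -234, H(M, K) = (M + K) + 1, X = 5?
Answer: 195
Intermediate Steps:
H(M, K) = 1 + K + M (H(M, K) = (K + M) + 1 = 1 + K + M)
v = 39 (v = -⅙*(-234) = 39)
H(X, Z(3, 1))*v = (1 - 1 + 5)*39 = 5*39 = 195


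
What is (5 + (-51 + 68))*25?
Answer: 550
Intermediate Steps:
(5 + (-51 + 68))*25 = (5 + 17)*25 = 22*25 = 550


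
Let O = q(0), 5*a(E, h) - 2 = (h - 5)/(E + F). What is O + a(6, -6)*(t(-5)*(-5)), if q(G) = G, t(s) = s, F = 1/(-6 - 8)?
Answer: 60/83 ≈ 0.72289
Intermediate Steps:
F = -1/14 (F = 1/(-14) = -1/14 ≈ -0.071429)
a(E, h) = ⅖ + (-5 + h)/(5*(-1/14 + E)) (a(E, h) = ⅖ + ((h - 5)/(E - 1/14))/5 = ⅖ + ((-5 + h)/(-1/14 + E))/5 = ⅖ + (-5 + h)/(5*(-1/14 + E)))
O = 0
O + a(6, -6)*(t(-5)*(-5)) = 0 + (2*(-36 + 7*(-6) + 14*6)/(5*(-1 + 14*6)))*(-5*(-5)) = 0 + (2*(-36 - 42 + 84)/(5*(-1 + 84)))*25 = 0 + ((⅖)*6/83)*25 = 0 + ((⅖)*(1/83)*6)*25 = 0 + (12/415)*25 = 0 + 60/83 = 60/83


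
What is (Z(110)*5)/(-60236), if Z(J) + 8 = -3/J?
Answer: 883/1325192 ≈ 0.00066632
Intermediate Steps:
Z(J) = -8 - 3/J
(Z(110)*5)/(-60236) = ((-8 - 3/110)*5)/(-60236) = ((-8 - 3*1/110)*5)*(-1/60236) = ((-8 - 3/110)*5)*(-1/60236) = -883/110*5*(-1/60236) = -883/22*(-1/60236) = 883/1325192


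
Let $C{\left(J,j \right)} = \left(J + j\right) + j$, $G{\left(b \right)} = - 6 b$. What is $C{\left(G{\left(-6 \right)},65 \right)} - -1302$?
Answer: $1468$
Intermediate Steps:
$C{\left(J,j \right)} = J + 2 j$
$C{\left(G{\left(-6 \right)},65 \right)} - -1302 = \left(\left(-6\right) \left(-6\right) + 2 \cdot 65\right) - -1302 = \left(36 + 130\right) + 1302 = 166 + 1302 = 1468$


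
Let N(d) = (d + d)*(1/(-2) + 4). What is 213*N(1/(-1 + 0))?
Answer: -1491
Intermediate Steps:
N(d) = 7*d (N(d) = (2*d)*(-½ + 4) = (2*d)*(7/2) = 7*d)
213*N(1/(-1 + 0)) = 213*(7/(-1 + 0)) = 213*(7/(-1)) = 213*(7*(-1)) = 213*(-7) = -1491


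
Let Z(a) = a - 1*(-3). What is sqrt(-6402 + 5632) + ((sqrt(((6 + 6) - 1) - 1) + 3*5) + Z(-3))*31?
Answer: 465 + 31*sqrt(10) + I*sqrt(770) ≈ 563.03 + 27.749*I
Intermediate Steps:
Z(a) = 3 + a (Z(a) = a + 3 = 3 + a)
sqrt(-6402 + 5632) + ((sqrt(((6 + 6) - 1) - 1) + 3*5) + Z(-3))*31 = sqrt(-6402 + 5632) + ((sqrt(((6 + 6) - 1) - 1) + 3*5) + (3 - 3))*31 = sqrt(-770) + ((sqrt((12 - 1) - 1) + 15) + 0)*31 = I*sqrt(770) + ((sqrt(11 - 1) + 15) + 0)*31 = I*sqrt(770) + ((sqrt(10) + 15) + 0)*31 = I*sqrt(770) + ((15 + sqrt(10)) + 0)*31 = I*sqrt(770) + (15 + sqrt(10))*31 = I*sqrt(770) + (465 + 31*sqrt(10)) = 465 + 31*sqrt(10) + I*sqrt(770)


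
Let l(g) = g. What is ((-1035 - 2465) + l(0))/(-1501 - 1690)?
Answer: 3500/3191 ≈ 1.0968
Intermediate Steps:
((-1035 - 2465) + l(0))/(-1501 - 1690) = ((-1035 - 2465) + 0)/(-1501 - 1690) = (-3500 + 0)/(-3191) = -3500*(-1/3191) = 3500/3191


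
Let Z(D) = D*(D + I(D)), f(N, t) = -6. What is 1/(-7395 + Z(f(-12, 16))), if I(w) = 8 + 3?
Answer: -1/7425 ≈ -0.00013468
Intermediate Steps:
I(w) = 11
Z(D) = D*(11 + D) (Z(D) = D*(D + 11) = D*(11 + D))
1/(-7395 + Z(f(-12, 16))) = 1/(-7395 - 6*(11 - 6)) = 1/(-7395 - 6*5) = 1/(-7395 - 30) = 1/(-7425) = -1/7425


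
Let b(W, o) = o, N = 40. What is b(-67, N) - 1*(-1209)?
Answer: 1249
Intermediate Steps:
b(-67, N) - 1*(-1209) = 40 - 1*(-1209) = 40 + 1209 = 1249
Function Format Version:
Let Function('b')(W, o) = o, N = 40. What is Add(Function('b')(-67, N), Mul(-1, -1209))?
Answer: 1249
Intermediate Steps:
Add(Function('b')(-67, N), Mul(-1, -1209)) = Add(40, Mul(-1, -1209)) = Add(40, 1209) = 1249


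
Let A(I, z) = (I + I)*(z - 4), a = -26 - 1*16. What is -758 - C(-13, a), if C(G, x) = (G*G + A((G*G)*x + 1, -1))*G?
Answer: 924049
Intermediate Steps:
a = -42 (a = -26 - 16 = -42)
A(I, z) = 2*I*(-4 + z) (A(I, z) = (2*I)*(-4 + z) = 2*I*(-4 + z))
C(G, x) = G*(-10 + G**2 - 10*x*G**2) (C(G, x) = (G*G + 2*((G*G)*x + 1)*(-4 - 1))*G = (G**2 + 2*(G**2*x + 1)*(-5))*G = (G**2 + 2*(x*G**2 + 1)*(-5))*G = (G**2 + 2*(1 + x*G**2)*(-5))*G = (G**2 + (-10 - 10*x*G**2))*G = (-10 + G**2 - 10*x*G**2)*G = G*(-10 + G**2 - 10*x*G**2))
-758 - C(-13, a) = -758 - (-13)*(-10 + (-13)**2 - 10*(-42)*(-13)**2) = -758 - (-13)*(-10 + 169 - 10*(-42)*169) = -758 - (-13)*(-10 + 169 + 70980) = -758 - (-13)*71139 = -758 - 1*(-924807) = -758 + 924807 = 924049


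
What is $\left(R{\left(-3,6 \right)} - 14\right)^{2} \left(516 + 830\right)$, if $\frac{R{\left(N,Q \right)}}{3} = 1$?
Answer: $162866$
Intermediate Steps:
$R{\left(N,Q \right)} = 3$ ($R{\left(N,Q \right)} = 3 \cdot 1 = 3$)
$\left(R{\left(-3,6 \right)} - 14\right)^{2} \left(516 + 830\right) = \left(3 - 14\right)^{2} \left(516 + 830\right) = \left(-11\right)^{2} \cdot 1346 = 121 \cdot 1346 = 162866$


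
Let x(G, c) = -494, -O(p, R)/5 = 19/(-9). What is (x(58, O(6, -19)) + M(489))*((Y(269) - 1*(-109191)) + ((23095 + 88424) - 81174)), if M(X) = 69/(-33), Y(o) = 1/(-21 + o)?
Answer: -188839097553/2728 ≈ -6.9223e+7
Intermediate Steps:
O(p, R) = 95/9 (O(p, R) = -95/(-9) = -95*(-1)/9 = -5*(-19/9) = 95/9)
M(X) = -23/11 (M(X) = 69*(-1/33) = -23/11)
(x(58, O(6, -19)) + M(489))*((Y(269) - 1*(-109191)) + ((23095 + 88424) - 81174)) = (-494 - 23/11)*((1/(-21 + 269) - 1*(-109191)) + ((23095 + 88424) - 81174)) = -5457*((1/248 + 109191) + (111519 - 81174))/11 = -5457*((1/248 + 109191) + 30345)/11 = -5457*(27079369/248 + 30345)/11 = -5457/11*34604929/248 = -188839097553/2728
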